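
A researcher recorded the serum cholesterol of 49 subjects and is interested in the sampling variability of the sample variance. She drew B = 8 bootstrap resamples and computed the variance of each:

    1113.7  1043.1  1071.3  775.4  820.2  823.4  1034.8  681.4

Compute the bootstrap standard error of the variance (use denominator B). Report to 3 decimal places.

SE* = 152.428

Bootstrap SE is the standard deviation of the 8 replicate variances.
Mean of replicates: (1113.7 + 1043.1 + 1071.3 + 775.4 + 820.2 + 823.4 + 1034.8 + 681.4) / 8 = 7363.3000 / 8 = 920.4125
Sum of squared deviations: (+193.2875)² + (+122.6875)² + (+150.8875)² + (−145.0125)² + (−100.2125)² + (−97.0125)² + (+114.3875)² + (−239.0125)² = 185873.3887
Variance = 185873.3887 / 8 = 23234.1736
SE* = √23234.1736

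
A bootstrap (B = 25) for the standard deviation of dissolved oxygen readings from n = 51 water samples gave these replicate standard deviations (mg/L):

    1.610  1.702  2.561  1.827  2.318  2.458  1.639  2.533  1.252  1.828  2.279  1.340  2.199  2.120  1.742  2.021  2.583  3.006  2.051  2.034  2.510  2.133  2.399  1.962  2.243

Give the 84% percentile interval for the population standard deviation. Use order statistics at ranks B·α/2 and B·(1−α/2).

Sorted replicates: 1.252, 1.340, 1.610, 1.639, 1.702, 1.742, 1.827, 1.828, 1.962, 2.021, 2.034, 2.051, 2.120, 2.133, 2.199, 2.243, 2.279, 2.318, 2.399, 2.458, 2.510, 2.533, 2.561, 2.583, 3.006
α = 0.16; lower rank = 25 × 0.080 = 2; upper rank = 25 × 0.920 = 23.
The 2nd smallest replicate is 1.340; the 23rd is 2.561.

(1.340, 2.561)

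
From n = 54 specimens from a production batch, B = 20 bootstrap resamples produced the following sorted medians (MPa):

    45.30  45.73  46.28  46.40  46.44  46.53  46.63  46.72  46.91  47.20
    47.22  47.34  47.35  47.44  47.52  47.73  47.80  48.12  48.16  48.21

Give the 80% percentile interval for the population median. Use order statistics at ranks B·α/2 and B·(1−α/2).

α = 0.20; lower rank = 20 × 0.100 = 2; upper rank = 20 × 0.900 = 18.
The 2nd smallest replicate is 45.73; the 18th is 48.12.

(45.73, 48.12)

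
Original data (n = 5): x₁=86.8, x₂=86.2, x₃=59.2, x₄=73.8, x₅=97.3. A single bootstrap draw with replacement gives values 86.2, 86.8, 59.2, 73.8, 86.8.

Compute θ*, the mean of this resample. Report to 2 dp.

Mean = (86.2 + 86.8 + 59.2 + 73.8 + 86.8) / 5 = 392.80 / 5 = 78.56

θ* = 78.56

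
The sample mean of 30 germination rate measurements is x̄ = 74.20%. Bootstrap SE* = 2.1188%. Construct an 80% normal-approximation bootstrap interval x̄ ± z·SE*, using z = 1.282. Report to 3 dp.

(71.484, 76.916)

Margin = 1.282 × 2.1188 = 2.7163
Interval: 74.20 ± 2.7163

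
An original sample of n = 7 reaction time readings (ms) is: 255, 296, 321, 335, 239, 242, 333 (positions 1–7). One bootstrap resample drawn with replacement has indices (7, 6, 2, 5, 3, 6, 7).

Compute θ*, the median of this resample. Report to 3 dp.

θ* = 296.000

Resample values: 333, 242, 296, 239, 321, 242, 333.
Sorted: 239, 242, 242, 296, 321, 333, 333
Median = middle value = 296.000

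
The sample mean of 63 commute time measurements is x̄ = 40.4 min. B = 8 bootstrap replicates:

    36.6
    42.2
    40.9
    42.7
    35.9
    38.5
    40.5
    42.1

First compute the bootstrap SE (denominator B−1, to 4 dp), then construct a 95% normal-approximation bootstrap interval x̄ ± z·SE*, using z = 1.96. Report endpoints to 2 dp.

(35.26, 45.54)

Mean of replicates = 39.9250; sum of squared deviations = 48.1750; SE* = √(48.1750/7) = 2.6234
Margin = 1.96 × 2.6234 = 5.142
Interval: 40.4 ± 5.142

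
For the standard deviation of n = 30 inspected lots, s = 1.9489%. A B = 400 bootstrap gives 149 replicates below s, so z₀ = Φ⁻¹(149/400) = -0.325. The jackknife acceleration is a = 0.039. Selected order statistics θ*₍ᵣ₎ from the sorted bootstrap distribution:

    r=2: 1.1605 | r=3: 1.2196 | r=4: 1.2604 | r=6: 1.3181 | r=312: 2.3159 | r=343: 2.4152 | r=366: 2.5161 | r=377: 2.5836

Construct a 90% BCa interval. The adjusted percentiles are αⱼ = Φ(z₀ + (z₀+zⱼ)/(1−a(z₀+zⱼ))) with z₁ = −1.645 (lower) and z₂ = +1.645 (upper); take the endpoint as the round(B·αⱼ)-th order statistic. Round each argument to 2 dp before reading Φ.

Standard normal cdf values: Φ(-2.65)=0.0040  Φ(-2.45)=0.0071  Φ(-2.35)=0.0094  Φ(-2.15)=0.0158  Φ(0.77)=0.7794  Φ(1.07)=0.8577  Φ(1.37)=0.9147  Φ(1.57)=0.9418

Lower: z₀ + z₁ = -0.325 + (-1.645) = -1.970; 1 − a(z₀+z₁) = 1 − (0.039)(-1.970) = 1.0768; argument = -0.325 + (-1.970)/1.0768 = -2.1544 → -2.15.
α₁ = Φ(-2.15) = 0.0158; rank = round(400 × 0.0158) = 6; θ*₍6₎ = 1.3181.
Upper: z₀ + z₂ = 1.320; 1 − a(z₀+z₂) = 0.9485; argument = 1.0666 → 1.07; α₂ = 0.8577; rank = 343; θ*₍343₎ = 2.4152.

(1.3181, 2.4152)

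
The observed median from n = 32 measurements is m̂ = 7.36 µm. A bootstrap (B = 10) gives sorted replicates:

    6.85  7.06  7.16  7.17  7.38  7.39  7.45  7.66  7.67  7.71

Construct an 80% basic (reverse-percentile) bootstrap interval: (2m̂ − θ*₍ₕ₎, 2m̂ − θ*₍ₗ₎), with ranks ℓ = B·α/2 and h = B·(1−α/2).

Percentile endpoints at ranks 1 and 9: θ*₍1₎ = 6.85, θ*₍9₎ = 7.67.
Basic interval reflects these around m̂:
  lower = 2 × 7.36 − 7.67 = 7.05
  upper = 2 × 7.36 − 6.85 = 7.87

(7.05, 7.87)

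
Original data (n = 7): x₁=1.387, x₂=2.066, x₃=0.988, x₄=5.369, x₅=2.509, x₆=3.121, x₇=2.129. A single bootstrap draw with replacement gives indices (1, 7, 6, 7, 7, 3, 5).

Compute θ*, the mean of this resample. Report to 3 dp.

Resample values: 1.387, 2.129, 3.121, 2.129, 2.129, 0.988, 2.509.
Mean = (1.387 + 2.129 + 3.121 + 2.129 + 2.129 + 0.988 + 2.509) / 7 = 14.3920 / 7 = 2.056

θ* = 2.056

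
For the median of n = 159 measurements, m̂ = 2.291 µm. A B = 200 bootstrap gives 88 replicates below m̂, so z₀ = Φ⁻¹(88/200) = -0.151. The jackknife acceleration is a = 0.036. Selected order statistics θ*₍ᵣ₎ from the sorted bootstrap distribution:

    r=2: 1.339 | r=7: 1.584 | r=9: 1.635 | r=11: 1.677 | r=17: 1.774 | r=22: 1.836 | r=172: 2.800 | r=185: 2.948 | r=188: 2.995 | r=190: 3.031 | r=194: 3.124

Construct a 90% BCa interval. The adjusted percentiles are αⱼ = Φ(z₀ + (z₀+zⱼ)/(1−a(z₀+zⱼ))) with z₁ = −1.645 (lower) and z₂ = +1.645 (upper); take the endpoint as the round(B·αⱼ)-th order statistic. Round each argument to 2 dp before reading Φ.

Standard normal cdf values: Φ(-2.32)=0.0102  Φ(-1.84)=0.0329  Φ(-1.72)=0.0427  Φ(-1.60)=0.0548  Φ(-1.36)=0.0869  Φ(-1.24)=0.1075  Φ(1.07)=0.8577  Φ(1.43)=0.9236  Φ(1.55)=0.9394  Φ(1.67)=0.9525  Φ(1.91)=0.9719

Lower: z₀ + z₁ = -0.151 + (-1.645) = -1.796; 1 − a(z₀+z₁) = 1 − (0.036)(-1.796) = 1.0647; argument = -0.151 + (-1.796)/1.0647 = -1.8379 → -1.84.
α₁ = Φ(-1.84) = 0.0329; rank = round(200 × 0.0329) = 7; θ*₍7₎ = 1.584.
Upper: z₀ + z₂ = 1.494; 1 − a(z₀+z₂) = 0.9462; argument = 1.4279 → 1.43; α₂ = 0.9236; rank = 185; θ*₍185₎ = 2.948.

(1.584, 2.948)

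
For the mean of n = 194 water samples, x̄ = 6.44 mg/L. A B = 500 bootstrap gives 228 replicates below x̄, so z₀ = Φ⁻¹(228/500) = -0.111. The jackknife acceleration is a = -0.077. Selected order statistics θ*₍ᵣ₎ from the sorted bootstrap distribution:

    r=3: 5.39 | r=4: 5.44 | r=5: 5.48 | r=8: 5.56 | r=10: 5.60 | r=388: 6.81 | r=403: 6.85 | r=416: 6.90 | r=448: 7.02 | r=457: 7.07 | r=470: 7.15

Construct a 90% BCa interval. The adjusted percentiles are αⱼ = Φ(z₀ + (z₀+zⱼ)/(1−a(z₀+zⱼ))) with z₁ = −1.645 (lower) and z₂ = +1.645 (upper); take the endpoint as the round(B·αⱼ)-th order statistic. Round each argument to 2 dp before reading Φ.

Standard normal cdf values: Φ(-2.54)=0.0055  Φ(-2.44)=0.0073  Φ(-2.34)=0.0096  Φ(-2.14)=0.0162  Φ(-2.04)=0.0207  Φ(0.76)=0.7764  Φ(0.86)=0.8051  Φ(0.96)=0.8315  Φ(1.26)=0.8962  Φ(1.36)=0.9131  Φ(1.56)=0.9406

Lower: z₀ + z₁ = -0.111 + (-1.645) = -1.756; 1 − a(z₀+z₁) = 1 − (-0.077)(-1.756) = 0.8648; argument = -0.111 + (-1.756)/0.8648 = -2.1416 → -2.14.
α₁ = Φ(-2.14) = 0.0162; rank = round(500 × 0.0162) = 8; θ*₍8₎ = 5.56.
Upper: z₀ + z₂ = 1.534; 1 − a(z₀+z₂) = 1.1181; argument = 1.2609 → 1.26; α₂ = 0.8962; rank = 448; θ*₍448₎ = 7.02.

(5.56, 7.02)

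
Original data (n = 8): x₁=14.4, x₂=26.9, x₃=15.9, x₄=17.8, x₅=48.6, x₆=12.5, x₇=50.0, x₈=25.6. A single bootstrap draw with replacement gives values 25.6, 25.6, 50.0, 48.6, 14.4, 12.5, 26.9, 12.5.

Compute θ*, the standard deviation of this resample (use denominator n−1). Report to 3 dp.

θ* = 15.018

Mean = 27.0125; sum of squared deviations = 1578.7487
s² = 1578.7487 / 7 = 225.5355
s = √225.5355 = 15.018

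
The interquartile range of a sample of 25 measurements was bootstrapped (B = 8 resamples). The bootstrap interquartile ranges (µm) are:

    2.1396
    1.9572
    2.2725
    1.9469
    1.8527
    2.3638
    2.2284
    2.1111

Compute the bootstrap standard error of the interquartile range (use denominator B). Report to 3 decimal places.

Bootstrap SE is the standard deviation of the 8 replicate interquartile ranges.
Mean of replicates: (2.1396 + 1.9572 + 2.2725 + 1.9469 + 1.8527 + 2.3638 + 2.2284 + 2.1111) / 8 = 16.87220 / 8 = 2.10902
Sum of squared deviations: (+0.03058)² + (−0.15182)² + (+0.16348)² + (−0.16212)² + (−0.25632)² + (+0.25477)² + (+0.11938)² + (+0.00208)² = 0.22186
Variance = 0.22186 / 8 = 0.02773
SE* = √0.02773

SE* = 0.167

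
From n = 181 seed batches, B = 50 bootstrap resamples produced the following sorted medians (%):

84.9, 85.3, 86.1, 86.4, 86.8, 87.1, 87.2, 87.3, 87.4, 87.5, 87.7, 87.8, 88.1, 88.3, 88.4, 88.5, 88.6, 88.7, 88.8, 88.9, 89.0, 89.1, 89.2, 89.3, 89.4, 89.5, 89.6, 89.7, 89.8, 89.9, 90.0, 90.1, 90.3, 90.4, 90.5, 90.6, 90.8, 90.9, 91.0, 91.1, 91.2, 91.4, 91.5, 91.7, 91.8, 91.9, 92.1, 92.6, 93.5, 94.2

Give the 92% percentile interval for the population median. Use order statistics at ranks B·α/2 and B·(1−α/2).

(85.3, 92.6)

α = 0.08; lower rank = 50 × 0.040 = 2; upper rank = 50 × 0.960 = 48.
The 2nd smallest replicate is 85.3; the 48th is 92.6.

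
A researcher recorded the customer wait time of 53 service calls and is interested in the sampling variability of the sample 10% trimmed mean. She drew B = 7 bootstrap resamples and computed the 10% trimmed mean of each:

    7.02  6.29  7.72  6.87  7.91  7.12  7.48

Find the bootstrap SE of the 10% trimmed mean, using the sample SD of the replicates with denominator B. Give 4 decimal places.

Bootstrap SE is the standard deviation of the 7 replicate 10% trimmed means.
Mean of replicates: (7.02 + 6.29 + 7.72 + 6.87 + 7.91 + 7.12 + 7.48) / 7 = 50.41000 / 7 = 7.20143
Sum of squared deviations: (−0.18143)² + (−0.91143)² + (+0.51857)² + (−0.33143)² + (+0.70857)² + (−0.08143)² + (+0.27857)² = 1.82869
Variance = 1.82869 / 7 = 0.26124
SE* = √0.26124

SE* = 0.5111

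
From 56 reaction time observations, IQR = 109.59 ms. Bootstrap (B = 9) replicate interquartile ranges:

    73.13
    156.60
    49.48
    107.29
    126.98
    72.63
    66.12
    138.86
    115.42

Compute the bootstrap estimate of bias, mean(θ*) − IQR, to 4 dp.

mean(θ*) = (73.13 + 156.60 + 49.48 + 107.29 + 126.98 + 72.63 + 66.12 + 138.86 + 115.42) / 9 = 100.72333
bias = 100.72333 − 109.59

bias = −8.8667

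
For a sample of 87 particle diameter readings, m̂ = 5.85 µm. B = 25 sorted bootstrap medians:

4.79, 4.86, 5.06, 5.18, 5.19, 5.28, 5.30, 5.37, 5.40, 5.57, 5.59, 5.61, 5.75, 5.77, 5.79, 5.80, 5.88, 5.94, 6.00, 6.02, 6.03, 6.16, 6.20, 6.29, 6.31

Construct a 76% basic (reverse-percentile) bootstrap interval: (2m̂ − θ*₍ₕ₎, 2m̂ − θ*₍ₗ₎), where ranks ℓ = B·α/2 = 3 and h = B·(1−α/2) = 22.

(5.54, 6.64)

Percentile endpoints at ranks 3 and 22: θ*₍3₎ = 5.06, θ*₍22₎ = 6.16.
Basic interval reflects these around m̂:
  lower = 2 × 5.85 − 6.16 = 5.54
  upper = 2 × 5.85 − 5.06 = 6.64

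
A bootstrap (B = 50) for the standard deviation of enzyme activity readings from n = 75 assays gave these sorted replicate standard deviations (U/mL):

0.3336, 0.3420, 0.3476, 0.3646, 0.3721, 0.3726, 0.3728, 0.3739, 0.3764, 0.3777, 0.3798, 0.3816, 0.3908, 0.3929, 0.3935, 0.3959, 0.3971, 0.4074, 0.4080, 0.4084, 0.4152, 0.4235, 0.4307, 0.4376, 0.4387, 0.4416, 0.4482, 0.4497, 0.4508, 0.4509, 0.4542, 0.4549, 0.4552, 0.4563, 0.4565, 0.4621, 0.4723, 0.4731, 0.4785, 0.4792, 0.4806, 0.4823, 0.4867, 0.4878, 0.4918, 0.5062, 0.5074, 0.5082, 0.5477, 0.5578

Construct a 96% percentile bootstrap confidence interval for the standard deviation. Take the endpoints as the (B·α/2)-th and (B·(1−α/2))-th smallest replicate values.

(0.3336, 0.5477)

α = 0.04; lower rank = 50 × 0.020 = 1; upper rank = 50 × 0.980 = 49.
The 1st smallest replicate is 0.3336; the 49th is 0.5477.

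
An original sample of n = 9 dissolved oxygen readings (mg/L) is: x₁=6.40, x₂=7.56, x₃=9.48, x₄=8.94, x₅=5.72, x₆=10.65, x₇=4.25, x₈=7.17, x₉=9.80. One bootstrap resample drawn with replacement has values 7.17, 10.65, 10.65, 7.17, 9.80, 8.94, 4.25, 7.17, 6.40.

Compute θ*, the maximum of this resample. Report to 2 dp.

θ* = 10.65

Maximum = 10.65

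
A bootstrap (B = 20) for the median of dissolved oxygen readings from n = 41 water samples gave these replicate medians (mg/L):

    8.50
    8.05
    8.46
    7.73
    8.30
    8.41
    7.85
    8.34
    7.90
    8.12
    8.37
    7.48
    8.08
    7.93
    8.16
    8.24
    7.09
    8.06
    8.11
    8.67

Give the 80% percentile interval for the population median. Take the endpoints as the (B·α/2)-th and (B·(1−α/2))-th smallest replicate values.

Sorted replicates: 7.09, 7.48, 7.73, 7.85, 7.90, 7.93, 8.05, 8.06, 8.08, 8.11, 8.12, 8.16, 8.24, 8.30, 8.34, 8.37, 8.41, 8.46, 8.50, 8.67
α = 0.20; lower rank = 20 × 0.100 = 2; upper rank = 20 × 0.900 = 18.
The 2nd smallest replicate is 7.48; the 18th is 8.46.

(7.48, 8.46)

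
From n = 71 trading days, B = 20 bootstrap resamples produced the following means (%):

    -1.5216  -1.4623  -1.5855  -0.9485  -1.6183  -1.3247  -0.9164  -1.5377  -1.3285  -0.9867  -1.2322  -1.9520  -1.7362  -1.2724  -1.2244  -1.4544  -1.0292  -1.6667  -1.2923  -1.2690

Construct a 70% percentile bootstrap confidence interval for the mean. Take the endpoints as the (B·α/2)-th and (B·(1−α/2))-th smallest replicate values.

(-1.6667, -1.0292)

Sorted replicates: -1.9520, -1.7362, -1.6667, -1.6183, -1.5855, -1.5377, -1.5216, -1.4623, -1.4544, -1.3285, -1.3247, -1.2923, -1.2724, -1.2690, -1.2322, -1.2244, -1.0292, -0.9867, -0.9485, -0.9164
α = 0.30; lower rank = 20 × 0.150 = 3; upper rank = 20 × 0.850 = 17.
The 3rd smallest replicate is -1.6667; the 17th is -1.0292.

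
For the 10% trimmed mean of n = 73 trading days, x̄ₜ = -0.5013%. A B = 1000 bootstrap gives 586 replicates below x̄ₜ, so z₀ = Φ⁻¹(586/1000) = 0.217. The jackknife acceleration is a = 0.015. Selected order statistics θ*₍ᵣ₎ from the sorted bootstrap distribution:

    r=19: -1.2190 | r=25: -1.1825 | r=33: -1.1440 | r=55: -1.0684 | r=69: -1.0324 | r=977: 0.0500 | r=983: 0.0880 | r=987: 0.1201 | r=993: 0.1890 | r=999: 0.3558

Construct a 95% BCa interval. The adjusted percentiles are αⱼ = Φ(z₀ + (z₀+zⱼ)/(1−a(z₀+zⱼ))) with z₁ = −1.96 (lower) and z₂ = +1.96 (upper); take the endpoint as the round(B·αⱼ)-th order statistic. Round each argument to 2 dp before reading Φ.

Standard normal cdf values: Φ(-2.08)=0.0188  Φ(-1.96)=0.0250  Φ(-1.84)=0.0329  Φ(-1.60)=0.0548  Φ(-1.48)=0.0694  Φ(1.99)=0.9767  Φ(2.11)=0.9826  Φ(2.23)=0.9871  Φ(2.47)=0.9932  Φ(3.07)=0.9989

(-1.0324, 0.1890)

Lower: z₀ + z₁ = 0.217 + (-1.960) = -1.743; 1 − a(z₀+z₁) = 1 − (0.015)(-1.743) = 1.0261; argument = 0.217 + (-1.743)/1.0261 = -1.4816 → -1.48.
α₁ = Φ(-1.48) = 0.0694; rank = round(1000 × 0.0694) = 69; θ*₍69₎ = -1.0324.
Upper: z₀ + z₂ = 2.177; 1 − a(z₀+z₂) = 0.9673; argument = 2.4675 → 2.47; α₂ = 0.9932; rank = 993; θ*₍993₎ = 0.1890.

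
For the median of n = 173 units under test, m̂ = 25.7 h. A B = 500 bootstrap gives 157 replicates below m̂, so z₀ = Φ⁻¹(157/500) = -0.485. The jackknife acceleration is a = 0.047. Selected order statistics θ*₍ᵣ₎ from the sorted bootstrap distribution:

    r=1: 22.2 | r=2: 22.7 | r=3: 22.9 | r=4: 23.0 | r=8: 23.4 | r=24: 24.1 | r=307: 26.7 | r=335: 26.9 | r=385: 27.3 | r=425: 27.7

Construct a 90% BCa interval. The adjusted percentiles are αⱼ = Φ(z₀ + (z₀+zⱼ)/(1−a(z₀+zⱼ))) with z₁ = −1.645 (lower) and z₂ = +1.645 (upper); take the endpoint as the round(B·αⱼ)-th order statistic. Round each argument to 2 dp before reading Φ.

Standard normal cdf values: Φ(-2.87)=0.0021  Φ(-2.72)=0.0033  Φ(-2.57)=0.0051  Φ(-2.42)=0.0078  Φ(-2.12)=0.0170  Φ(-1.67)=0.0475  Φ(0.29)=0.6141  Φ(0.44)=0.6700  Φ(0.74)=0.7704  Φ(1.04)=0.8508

(23.0, 27.3)

Lower: z₀ + z₁ = -0.485 + (-1.645) = -2.130; 1 − a(z₀+z₁) = 1 − (0.047)(-2.130) = 1.1001; argument = -0.485 + (-2.130)/1.1001 = -2.4212 → -2.42.
α₁ = Φ(-2.42) = 0.0078; rank = round(500 × 0.0078) = 4; θ*₍4₎ = 23.0.
Upper: z₀ + z₂ = 1.160; 1 − a(z₀+z₂) = 0.9455; argument = 0.7419 → 0.74; α₂ = 0.7704; rank = 385; θ*₍385₎ = 27.3.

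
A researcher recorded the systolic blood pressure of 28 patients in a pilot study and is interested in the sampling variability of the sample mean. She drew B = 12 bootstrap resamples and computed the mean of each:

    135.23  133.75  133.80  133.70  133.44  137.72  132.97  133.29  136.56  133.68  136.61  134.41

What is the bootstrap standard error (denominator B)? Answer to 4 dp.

SE* = 1.4941

Bootstrap SE is the standard deviation of the 12 replicate means.
Mean of replicates: (135.23 + 133.75 + 133.80 + 133.70 + 133.44 + 137.72 + 132.97 + 133.29 + 136.56 + 133.68 + 136.61 + 134.41) / 12 = 1615.16000 / 12 = 134.59667
Sum of squared deviations: (+0.63333)² + (−0.84667)² + (−0.79667)² + (−0.89667)² + (−1.15667)² + (+3.12333)² + (−1.62667)² + (−1.30667)² + (+1.96333)² + (−0.91667)² + (+2.01333)² + (−0.18667)² = 26.78647
Variance = 26.78647 / 12 = 2.23221
SE* = √2.23221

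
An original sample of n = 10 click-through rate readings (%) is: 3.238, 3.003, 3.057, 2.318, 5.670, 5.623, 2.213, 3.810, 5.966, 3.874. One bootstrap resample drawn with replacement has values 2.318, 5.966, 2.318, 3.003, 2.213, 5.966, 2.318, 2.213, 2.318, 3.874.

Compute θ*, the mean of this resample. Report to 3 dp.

Mean = (2.318 + 5.966 + 2.318 + 3.003 + 2.213 + 5.966 + 2.318 + 2.213 + 2.318 + 3.874) / 10 = 32.5070 / 10 = 3.251

θ* = 3.251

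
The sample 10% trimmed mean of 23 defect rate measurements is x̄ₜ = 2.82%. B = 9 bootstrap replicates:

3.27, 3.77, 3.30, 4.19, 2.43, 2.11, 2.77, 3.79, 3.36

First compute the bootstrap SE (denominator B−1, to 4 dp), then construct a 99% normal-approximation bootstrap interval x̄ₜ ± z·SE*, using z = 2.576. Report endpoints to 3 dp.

(1.079, 4.561)

Mean of replicates = 3.2211; sum of squared deviations = 3.6555; SE* = √(3.6555/8) = 0.6760
Margin = 2.576 × 0.6760 = 1.7414
Interval: 2.82 ± 1.7414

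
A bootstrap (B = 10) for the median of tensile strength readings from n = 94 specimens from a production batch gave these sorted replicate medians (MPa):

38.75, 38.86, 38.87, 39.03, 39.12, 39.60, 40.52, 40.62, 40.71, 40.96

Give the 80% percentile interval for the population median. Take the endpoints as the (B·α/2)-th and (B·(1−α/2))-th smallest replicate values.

(38.75, 40.71)

α = 0.20; lower rank = 10 × 0.100 = 1; upper rank = 10 × 0.900 = 9.
The 1st smallest replicate is 38.75; the 9th is 40.71.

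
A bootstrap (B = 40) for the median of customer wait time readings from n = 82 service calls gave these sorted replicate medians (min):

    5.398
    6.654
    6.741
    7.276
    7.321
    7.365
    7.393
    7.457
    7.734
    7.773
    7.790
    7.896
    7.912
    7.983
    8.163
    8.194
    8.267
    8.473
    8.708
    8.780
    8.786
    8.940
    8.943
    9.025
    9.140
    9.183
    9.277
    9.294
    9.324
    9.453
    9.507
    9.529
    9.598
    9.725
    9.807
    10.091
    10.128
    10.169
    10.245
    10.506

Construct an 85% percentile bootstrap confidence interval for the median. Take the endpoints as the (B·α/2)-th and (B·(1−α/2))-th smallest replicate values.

α = 0.15; lower rank = 40 × 0.075 = 3; upper rank = 40 × 0.925 = 37.
The 3rd smallest replicate is 6.741; the 37th is 10.128.

(6.741, 10.128)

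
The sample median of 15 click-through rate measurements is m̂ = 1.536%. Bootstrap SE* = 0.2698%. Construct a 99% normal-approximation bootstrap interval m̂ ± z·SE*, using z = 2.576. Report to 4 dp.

(0.8410, 2.2310)

Margin = 2.576 × 0.2698 = 0.69500
Interval: 1.536 ± 0.69500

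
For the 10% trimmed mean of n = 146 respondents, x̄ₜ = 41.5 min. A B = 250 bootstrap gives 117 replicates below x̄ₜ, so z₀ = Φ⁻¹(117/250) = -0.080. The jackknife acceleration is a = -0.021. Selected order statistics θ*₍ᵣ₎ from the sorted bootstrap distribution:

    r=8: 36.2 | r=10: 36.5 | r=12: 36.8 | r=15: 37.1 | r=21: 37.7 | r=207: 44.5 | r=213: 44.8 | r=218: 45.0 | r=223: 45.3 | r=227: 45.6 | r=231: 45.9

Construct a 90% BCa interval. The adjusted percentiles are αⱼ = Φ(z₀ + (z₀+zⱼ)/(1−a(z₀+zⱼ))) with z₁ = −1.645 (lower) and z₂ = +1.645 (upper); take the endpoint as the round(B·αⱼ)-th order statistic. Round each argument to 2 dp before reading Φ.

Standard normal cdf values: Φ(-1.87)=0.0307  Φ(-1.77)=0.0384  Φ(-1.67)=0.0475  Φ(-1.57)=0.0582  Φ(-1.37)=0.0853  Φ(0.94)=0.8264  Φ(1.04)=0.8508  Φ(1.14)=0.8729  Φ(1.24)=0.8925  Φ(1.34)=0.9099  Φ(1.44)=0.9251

Lower: z₀ + z₁ = -0.080 + (-1.645) = -1.725; 1 − a(z₀+z₁) = 1 − (-0.021)(-1.725) = 0.9638; argument = -0.080 + (-1.725)/0.9638 = -1.8698 → -1.87.
α₁ = Φ(-1.87) = 0.0307; rank = round(250 × 0.0307) = 8; θ*₍8₎ = 36.2.
Upper: z₀ + z₂ = 1.565; 1 − a(z₀+z₂) = 1.0329; argument = 1.4352 → 1.44; α₂ = 0.9251; rank = 231; θ*₍231₎ = 45.9.

(36.2, 45.9)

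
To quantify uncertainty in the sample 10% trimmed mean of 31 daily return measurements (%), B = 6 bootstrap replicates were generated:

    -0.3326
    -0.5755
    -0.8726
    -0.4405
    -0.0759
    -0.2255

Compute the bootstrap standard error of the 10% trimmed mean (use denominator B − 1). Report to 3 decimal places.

Bootstrap SE is the standard deviation of the 6 replicate 10% trimmed means.
Mean of replicates: ((-0.3326) + (-0.5755) + (-0.8726) + (-0.4405) + (-0.0759) + (-0.2255)) / 6 = -2.52260 / 6 = -0.42043
Sum of squared deviations: (+0.08783)² + (−0.15507)² + (−0.45217)² + (−0.02007)² + (+0.34453)² + (+0.19493)² = 0.39332
Variance = 0.39332 / 5 = 0.07866
SE* = √0.07866

SE* = 0.280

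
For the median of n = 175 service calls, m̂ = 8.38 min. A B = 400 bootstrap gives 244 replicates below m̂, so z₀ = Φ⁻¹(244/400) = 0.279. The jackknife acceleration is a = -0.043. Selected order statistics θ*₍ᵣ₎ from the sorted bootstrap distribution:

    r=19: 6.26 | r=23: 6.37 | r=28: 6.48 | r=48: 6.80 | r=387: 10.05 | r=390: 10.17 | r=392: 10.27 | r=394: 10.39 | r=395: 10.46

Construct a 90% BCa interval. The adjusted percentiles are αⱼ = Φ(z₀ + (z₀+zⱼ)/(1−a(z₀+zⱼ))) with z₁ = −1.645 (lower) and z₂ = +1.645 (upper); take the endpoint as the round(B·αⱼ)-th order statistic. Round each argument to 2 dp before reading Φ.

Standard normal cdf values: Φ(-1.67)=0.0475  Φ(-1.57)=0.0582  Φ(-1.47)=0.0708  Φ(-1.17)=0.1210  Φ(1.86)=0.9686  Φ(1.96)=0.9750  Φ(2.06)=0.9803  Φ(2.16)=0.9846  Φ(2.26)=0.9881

Lower: z₀ + z₁ = 0.279 + (-1.645) = -1.366; 1 − a(z₀+z₁) = 1 − (-0.043)(-1.366) = 0.9413; argument = 0.279 + (-1.366)/0.9413 = -1.1722 → -1.17.
α₁ = Φ(-1.17) = 0.1210; rank = round(400 × 0.1210) = 48; θ*₍48₎ = 6.80.
Upper: z₀ + z₂ = 1.924; 1 − a(z₀+z₂) = 1.0827; argument = 2.0560 → 2.06; α₂ = 0.9803; rank = 392; θ*₍392₎ = 10.27.

(6.80, 10.27)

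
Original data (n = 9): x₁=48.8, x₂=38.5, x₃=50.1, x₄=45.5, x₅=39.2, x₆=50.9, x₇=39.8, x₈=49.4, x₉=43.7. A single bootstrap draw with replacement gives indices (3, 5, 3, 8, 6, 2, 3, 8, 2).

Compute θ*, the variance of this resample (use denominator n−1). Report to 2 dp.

Resample values: 50.1, 39.2, 50.1, 49.4, 50.9, 38.5, 50.1, 49.4, 38.5.
Mean = 46.2444; sum of squared deviations = 255.7622
s² = 255.7622 / 8 = 31.9703

θ* = 31.97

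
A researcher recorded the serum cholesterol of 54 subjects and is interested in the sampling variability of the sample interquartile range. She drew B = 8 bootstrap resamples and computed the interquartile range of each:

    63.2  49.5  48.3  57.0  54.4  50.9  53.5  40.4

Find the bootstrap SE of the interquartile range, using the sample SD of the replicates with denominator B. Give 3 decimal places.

Bootstrap SE is the standard deviation of the 8 replicate interquartile ranges.
Mean of replicates: (63.2 + 49.5 + 48.3 + 57.0 + 54.4 + 50.9 + 53.5 + 40.4) / 8 = 417.2000 / 8 = 52.1500
Sum of squared deviations: (+11.0500)² + (−2.6500)² + (−3.8500)² + (+4.8500)² + (+2.2500)² + (−1.2500)² + (+1.3500)² + (−11.7500)² = 313.9800
Variance = 313.9800 / 8 = 39.2475
SE* = √39.2475

SE* = 6.265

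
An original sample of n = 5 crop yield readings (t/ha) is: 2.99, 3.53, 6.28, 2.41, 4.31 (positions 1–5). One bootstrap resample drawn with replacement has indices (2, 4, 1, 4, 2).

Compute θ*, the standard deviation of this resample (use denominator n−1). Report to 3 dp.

θ* = 0.560

Resample values: 3.53, 2.41, 2.99, 2.41, 3.53.
Mean = 2.9740; sum of squared deviations = 1.2547
s² = 1.2547 / 4 = 0.3137
s = √0.3137 = 0.560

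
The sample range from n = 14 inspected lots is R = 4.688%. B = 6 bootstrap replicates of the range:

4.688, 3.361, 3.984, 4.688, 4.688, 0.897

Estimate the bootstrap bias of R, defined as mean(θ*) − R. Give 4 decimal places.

mean(θ*) = (4.688 + 3.361 + 3.984 + 4.688 + 4.688 + 0.897) / 6 = 3.71767
bias = 3.71767 − 4.688

bias = −0.9703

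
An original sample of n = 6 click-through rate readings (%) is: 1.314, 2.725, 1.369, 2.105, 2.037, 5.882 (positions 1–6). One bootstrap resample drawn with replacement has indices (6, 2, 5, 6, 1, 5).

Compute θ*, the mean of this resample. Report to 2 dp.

θ* = 3.31

Resample values: 5.882, 2.725, 2.037, 5.882, 1.314, 2.037.
Mean = (5.882 + 2.725 + 2.037 + 5.882 + 1.314 + 2.037) / 6 = 19.8770 / 6 = 3.31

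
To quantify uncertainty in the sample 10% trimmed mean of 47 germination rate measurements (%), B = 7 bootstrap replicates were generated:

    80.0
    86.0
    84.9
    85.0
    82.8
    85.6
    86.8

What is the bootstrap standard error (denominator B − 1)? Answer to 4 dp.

SE* = 2.3194

Bootstrap SE is the standard deviation of the 7 replicate 10% trimmed means.
Mean of replicates: (80.0 + 86.0 + 84.9 + 85.0 + 82.8 + 85.6 + 86.8) / 7 = 591.10000 / 7 = 84.44286
Sum of squared deviations: (−4.44286)² + (+1.55714)² + (+0.45714)² + (+0.55714)² + (−1.64286)² + (+1.15714)² + (+2.35714)² = 32.27714
Variance = 32.27714 / 6 = 5.37952
SE* = √5.37952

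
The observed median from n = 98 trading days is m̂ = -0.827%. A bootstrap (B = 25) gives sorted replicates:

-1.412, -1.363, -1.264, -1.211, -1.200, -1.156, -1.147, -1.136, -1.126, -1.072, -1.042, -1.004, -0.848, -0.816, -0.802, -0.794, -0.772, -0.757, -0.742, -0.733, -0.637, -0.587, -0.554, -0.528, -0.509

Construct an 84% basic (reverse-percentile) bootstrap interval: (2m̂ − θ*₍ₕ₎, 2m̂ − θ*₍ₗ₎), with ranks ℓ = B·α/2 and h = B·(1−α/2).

(-1.100, -0.291)

Percentile endpoints at ranks 2 and 23: θ*₍2₎ = -1.363, θ*₍23₎ = -0.554.
Basic interval reflects these around m̂:
  lower = 2 × -0.827 − -0.554 = -1.100
  upper = 2 × -0.827 − -1.363 = -0.291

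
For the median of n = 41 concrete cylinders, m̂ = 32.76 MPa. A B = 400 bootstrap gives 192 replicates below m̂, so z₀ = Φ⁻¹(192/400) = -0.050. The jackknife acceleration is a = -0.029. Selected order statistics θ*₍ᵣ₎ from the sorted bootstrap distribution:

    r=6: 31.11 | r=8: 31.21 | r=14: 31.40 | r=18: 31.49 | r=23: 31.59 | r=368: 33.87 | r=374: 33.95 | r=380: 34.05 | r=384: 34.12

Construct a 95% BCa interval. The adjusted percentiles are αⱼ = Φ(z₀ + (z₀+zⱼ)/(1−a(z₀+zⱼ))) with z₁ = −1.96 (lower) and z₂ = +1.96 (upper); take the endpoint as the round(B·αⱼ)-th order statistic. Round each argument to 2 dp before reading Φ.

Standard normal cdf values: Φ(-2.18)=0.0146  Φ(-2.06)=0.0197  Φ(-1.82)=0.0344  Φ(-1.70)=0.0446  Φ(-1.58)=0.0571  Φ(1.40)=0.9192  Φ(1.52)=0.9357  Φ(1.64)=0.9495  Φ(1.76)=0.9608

(31.11, 34.12)

Lower: z₀ + z₁ = -0.050 + (-1.960) = -2.010; 1 − a(z₀+z₁) = 1 − (-0.029)(-2.010) = 0.9417; argument = -0.050 + (-2.010)/0.9417 = -2.1844 → -2.18.
α₁ = Φ(-2.18) = 0.0146; rank = round(400 × 0.0146) = 6; θ*₍6₎ = 31.11.
Upper: z₀ + z₂ = 1.910; 1 − a(z₀+z₂) = 1.0554; argument = 1.7598 → 1.76; α₂ = 0.9608; rank = 384; θ*₍384₎ = 34.12.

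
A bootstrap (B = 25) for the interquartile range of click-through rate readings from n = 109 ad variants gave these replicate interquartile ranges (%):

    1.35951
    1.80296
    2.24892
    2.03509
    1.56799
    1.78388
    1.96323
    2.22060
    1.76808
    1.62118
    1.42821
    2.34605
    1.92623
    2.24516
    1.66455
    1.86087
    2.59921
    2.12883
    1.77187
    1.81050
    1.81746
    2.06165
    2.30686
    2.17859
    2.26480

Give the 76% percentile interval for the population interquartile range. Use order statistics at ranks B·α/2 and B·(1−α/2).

Sorted replicates: 1.35951, 1.42821, 1.56799, 1.62118, 1.66455, 1.76808, 1.77187, 1.78388, 1.80296, 1.81050, 1.81746, 1.86087, 1.92623, 1.96323, 2.03509, 2.06165, 2.12883, 2.17859, 2.22060, 2.24516, 2.24892, 2.26480, 2.30686, 2.34605, 2.59921
α = 0.24; lower rank = 25 × 0.120 = 3; upper rank = 25 × 0.880 = 22.
The 3rd smallest replicate is 1.56799; the 22nd is 2.26480.

(1.56799, 2.26480)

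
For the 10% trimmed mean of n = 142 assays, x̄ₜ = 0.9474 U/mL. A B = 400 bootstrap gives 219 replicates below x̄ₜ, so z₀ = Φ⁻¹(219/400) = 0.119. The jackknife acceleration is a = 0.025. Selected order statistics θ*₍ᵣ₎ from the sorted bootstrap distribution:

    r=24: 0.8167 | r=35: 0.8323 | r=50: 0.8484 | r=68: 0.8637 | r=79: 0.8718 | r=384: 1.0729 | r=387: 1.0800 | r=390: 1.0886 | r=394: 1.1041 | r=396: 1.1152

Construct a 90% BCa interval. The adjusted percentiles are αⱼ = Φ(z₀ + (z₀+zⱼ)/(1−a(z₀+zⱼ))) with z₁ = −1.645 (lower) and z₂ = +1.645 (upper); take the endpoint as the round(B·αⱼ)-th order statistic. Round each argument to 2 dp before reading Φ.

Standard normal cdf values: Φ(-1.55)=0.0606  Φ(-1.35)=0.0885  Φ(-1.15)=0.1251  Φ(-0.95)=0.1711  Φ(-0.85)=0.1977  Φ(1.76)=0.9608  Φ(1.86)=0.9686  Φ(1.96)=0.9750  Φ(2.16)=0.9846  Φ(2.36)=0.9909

(0.8323, 1.0886)

Lower: z₀ + z₁ = 0.119 + (-1.645) = -1.526; 1 − a(z₀+z₁) = 1 − (0.025)(-1.526) = 1.0381; argument = 0.119 + (-1.526)/1.0381 = -1.3509 → -1.35.
α₁ = Φ(-1.35) = 0.0885; rank = round(400 × 0.0885) = 35; θ*₍35₎ = 0.8323.
Upper: z₀ + z₂ = 1.764; 1 − a(z₀+z₂) = 0.9559; argument = 1.9644 → 1.96; α₂ = 0.9750; rank = 390; θ*₍390₎ = 1.0886.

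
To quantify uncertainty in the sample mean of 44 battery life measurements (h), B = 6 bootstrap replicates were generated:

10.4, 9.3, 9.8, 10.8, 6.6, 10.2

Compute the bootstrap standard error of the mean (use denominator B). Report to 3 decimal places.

Bootstrap SE is the standard deviation of the 6 replicate means.
Mean of replicates: (10.4 + 9.3 + 9.8 + 10.8 + 6.6 + 10.2) / 6 = 57.1000 / 6 = 9.5167
Sum of squared deviations: (+0.8833)² + (−0.2167)² + (+0.2833)² + (+1.2833)² + (−2.9167)² + (+0.6833)² = 11.5283
Variance = 11.5283 / 6 = 1.9214
SE* = √1.9214

SE* = 1.386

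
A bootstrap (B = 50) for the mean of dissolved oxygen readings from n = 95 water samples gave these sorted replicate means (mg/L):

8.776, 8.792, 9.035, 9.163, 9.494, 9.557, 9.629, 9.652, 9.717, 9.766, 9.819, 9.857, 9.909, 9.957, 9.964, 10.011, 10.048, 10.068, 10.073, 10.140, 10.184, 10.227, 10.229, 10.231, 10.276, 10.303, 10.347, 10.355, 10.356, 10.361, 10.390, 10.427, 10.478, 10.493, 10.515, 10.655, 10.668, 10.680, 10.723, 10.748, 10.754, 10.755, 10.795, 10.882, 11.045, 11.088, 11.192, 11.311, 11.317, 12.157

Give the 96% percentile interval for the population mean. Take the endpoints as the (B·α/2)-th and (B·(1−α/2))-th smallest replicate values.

α = 0.04; lower rank = 50 × 0.020 = 1; upper rank = 50 × 0.980 = 49.
The 1st smallest replicate is 8.776; the 49th is 11.317.

(8.776, 11.317)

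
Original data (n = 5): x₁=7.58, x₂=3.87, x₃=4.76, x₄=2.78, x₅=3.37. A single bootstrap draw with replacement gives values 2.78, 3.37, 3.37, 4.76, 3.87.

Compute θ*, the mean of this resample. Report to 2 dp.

θ* = 3.63

Mean = (2.78 + 3.37 + 3.37 + 4.76 + 3.87) / 5 = 18.150 / 5 = 3.63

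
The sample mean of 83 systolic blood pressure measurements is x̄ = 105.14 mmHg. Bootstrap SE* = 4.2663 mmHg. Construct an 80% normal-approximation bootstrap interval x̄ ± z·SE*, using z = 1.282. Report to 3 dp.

(99.671, 110.609)

Margin = 1.282 × 4.2663 = 5.4694
Interval: 105.14 ± 5.4694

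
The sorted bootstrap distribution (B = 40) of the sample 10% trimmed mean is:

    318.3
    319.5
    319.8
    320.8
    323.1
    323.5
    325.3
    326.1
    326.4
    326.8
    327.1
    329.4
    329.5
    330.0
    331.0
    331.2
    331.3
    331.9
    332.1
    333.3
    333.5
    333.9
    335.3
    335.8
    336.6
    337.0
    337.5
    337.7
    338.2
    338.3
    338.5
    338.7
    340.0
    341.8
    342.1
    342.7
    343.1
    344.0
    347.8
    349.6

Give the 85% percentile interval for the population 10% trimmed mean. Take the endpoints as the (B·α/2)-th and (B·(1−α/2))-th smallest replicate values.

α = 0.15; lower rank = 40 × 0.075 = 3; upper rank = 40 × 0.925 = 37.
The 3rd smallest replicate is 319.8; the 37th is 343.1.

(319.8, 343.1)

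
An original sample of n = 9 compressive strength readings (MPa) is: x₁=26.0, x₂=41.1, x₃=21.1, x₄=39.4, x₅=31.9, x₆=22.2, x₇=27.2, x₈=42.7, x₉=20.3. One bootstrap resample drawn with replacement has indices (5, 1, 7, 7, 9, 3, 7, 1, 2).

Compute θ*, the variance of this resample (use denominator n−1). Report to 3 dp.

θ* = 37.733

Resample values: 31.9, 26.0, 27.2, 27.2, 20.3, 21.1, 27.2, 26.0, 41.1.
Mean = 27.5556; sum of squared deviations = 301.8622
s² = 301.8622 / 8 = 37.7328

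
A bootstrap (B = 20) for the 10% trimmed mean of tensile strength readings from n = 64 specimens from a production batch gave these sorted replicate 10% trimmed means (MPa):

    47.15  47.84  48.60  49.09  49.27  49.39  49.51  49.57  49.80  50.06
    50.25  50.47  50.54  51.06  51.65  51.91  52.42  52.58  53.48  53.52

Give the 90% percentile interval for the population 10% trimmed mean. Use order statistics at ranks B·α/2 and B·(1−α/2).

α = 0.10; lower rank = 20 × 0.050 = 1; upper rank = 20 × 0.950 = 19.
The 1st smallest replicate is 47.15; the 19th is 53.48.

(47.15, 53.48)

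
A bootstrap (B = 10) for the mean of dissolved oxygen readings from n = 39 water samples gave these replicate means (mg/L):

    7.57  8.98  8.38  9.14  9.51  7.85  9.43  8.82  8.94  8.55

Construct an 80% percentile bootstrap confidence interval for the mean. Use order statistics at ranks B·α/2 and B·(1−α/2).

Sorted replicates: 7.57, 7.85, 8.38, 8.55, 8.82, 8.94, 8.98, 9.14, 9.43, 9.51
α = 0.20; lower rank = 10 × 0.100 = 1; upper rank = 10 × 0.900 = 9.
The 1st smallest replicate is 7.57; the 9th is 9.43.

(7.57, 9.43)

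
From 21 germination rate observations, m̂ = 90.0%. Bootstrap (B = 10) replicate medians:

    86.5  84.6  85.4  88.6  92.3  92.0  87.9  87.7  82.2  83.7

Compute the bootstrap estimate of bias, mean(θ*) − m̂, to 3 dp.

bias = −2.910

mean(θ*) = (86.5 + 84.6 + 85.4 + 88.6 + 92.3 + 92.0 + 87.9 + 87.7 + 82.2 + 83.7) / 10 = 87.0900
bias = 87.0900 − 90.0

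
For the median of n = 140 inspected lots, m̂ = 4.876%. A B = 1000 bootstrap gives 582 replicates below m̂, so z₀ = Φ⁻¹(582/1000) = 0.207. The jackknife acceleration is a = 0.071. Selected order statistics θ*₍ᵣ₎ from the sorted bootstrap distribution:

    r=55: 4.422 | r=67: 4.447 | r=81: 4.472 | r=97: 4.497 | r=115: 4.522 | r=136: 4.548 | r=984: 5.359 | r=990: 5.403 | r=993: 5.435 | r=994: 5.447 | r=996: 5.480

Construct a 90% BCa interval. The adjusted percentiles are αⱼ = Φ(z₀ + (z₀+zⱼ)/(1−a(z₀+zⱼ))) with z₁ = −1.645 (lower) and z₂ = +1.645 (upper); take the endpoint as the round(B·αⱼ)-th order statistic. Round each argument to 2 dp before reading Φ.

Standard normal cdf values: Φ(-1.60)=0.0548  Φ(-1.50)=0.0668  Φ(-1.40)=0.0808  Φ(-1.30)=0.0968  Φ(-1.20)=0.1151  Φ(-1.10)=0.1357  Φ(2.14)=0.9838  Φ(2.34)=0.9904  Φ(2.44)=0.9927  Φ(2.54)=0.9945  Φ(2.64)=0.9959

Lower: z₀ + z₁ = 0.207 + (-1.645) = -1.438; 1 − a(z₀+z₁) = 1 − (0.071)(-1.438) = 1.1021; argument = 0.207 + (-1.438)/1.1021 = -1.0978 → -1.10.
α₁ = Φ(-1.10) = 0.1357; rank = round(1000 × 0.1357) = 136; θ*₍136₎ = 4.548.
Upper: z₀ + z₂ = 1.852; 1 − a(z₀+z₂) = 0.8685; argument = 2.3394 → 2.34; α₂ = 0.9904; rank = 990; θ*₍990₎ = 5.403.

(4.548, 5.403)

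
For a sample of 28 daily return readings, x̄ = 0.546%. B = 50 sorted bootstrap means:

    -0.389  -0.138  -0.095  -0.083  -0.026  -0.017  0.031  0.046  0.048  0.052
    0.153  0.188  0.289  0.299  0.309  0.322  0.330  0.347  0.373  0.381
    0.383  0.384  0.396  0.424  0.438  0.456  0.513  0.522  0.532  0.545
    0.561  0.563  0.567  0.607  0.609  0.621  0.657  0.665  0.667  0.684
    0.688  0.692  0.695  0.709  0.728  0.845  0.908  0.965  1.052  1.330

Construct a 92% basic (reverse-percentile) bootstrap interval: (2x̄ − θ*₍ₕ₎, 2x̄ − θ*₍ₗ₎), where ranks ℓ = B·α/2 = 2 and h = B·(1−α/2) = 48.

(0.127, 1.230)

Percentile endpoints at ranks 2 and 48: θ*₍2₎ = -0.138, θ*₍48₎ = 0.965.
Basic interval reflects these around x̄:
  lower = 2 × 0.546 − 0.965 = 0.127
  upper = 2 × 0.546 − -0.138 = 1.230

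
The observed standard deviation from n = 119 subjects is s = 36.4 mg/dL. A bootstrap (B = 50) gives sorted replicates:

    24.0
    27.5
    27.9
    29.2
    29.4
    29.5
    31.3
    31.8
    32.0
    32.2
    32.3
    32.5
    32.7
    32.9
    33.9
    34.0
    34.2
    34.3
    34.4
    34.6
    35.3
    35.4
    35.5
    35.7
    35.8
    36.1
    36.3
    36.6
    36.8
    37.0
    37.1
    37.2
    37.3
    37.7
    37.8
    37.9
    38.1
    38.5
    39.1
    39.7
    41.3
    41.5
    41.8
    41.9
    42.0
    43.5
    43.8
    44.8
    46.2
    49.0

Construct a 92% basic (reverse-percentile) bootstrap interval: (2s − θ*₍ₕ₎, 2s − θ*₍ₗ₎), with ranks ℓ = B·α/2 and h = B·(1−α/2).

(28.0, 45.3)

Percentile endpoints at ranks 2 and 48: θ*₍2₎ = 27.5, θ*₍48₎ = 44.8.
Basic interval reflects these around s:
  lower = 2 × 36.4 − 44.8 = 28.0
  upper = 2 × 36.4 − 27.5 = 45.3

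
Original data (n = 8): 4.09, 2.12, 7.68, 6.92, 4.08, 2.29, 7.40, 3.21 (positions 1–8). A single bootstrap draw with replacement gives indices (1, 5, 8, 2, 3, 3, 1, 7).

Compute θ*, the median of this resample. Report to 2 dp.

θ* = 4.09

Resample values: 4.09, 4.08, 3.21, 2.12, 7.68, 7.68, 4.09, 7.40.
Sorted: 2.12, 3.21, 4.08, 4.09, 4.09, 7.40, 7.68, 7.68
Median = average of the two middle values = 4.09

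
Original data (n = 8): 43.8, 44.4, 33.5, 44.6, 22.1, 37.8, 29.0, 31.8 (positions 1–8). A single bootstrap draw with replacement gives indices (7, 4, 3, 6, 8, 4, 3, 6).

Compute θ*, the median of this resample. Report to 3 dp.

θ* = 35.650

Resample values: 29.0, 44.6, 33.5, 37.8, 31.8, 44.6, 33.5, 37.8.
Sorted: 29.0, 31.8, 33.5, 33.5, 37.8, 37.8, 44.6, 44.6
Median = average of the two middle values = 35.650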